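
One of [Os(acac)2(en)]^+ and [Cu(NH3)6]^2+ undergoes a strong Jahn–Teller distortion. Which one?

[Os(acac)2(en)]^+: Ligand charges: each acetylacetonate is −1; ethylenediamine is neutral. With an overall charge of +1 the osmium centre must be in the +3 oxidation state. Group 8 minus oxidation state 3 gives a d⁵ configuration. A 5d ion has a large Δₒ and is invariably low-spin. The d⁵ configuration leaves the e_g set evenly filled (or empty) — no strong Jahn–Teller driving force.
[Cu(NH3)6]^2+: Summing ligand charges against the +2 overall charge gives an oxidation state of +2 for copper. Copper is a group-11 element; Cu(II) is therefore d⁹. The t₂g⁶e_g³ configuration has an unevenly filled e_g set; the Jahn–Teller theorem predicts a tetragonal distortion (typically axial elongation) to lift the degeneracy.

[Cu(NH3)6]^2+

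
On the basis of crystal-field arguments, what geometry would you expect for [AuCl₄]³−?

tetrahedral

Each chloride is −1; balancing the −3 overall charge requires Au(I).
Group 11 minus oxidation state 1 gives a d¹⁰ configuration.
With 4 monodentate ligands the coordination number is 4.
A d¹⁰ ion has no crystal-field stabilisation preference between square planar and tetrahedral, so four ligands adopt the sterically favoured tetrahedral geometry.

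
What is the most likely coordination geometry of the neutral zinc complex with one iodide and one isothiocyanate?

linear

Ligand charges: each iodide is −1; each isothiocyanate is −1. With an overall charge of 0 the zinc centre must be in the +2 oxidation state.
Group 12 minus oxidation state 2 gives a d¹⁰ configuration.
With 2 monodentate ligands the coordination number is 2.
A d¹⁰ ion with only two ligands adopts a linear arrangement (sp hybridisation; no CFSE preference).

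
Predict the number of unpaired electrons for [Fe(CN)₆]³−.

1

Summing ligand charges against the −3 overall charge gives an oxidation state of +3 for iron.
Iron is a group-8 element; Fe(III) is therefore d⁵.
The spin state decides the count: Cyanide is a strong-field ligand (high in the spectrochemical series) for a first-row metal, so the complex is low-spin.
An octahedral low-spin d⁵ ion is t₂g⁵e_g⁰, giving 1 unpaired electron.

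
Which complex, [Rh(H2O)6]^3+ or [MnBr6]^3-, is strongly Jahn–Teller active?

[MnBr6]^3-

[Rh(H2O)6]^3+: Ligand charges: water is neutral. With an overall charge of +3 the rhodium centre must be in the +3 oxidation state. Rh sits in group 9, so the d-electron count is 9 − 3 = 6. A 4d ion has a large Δₒ and is invariably low-spin. The d⁶ configuration leaves the e_g set evenly filled (or empty) — no strong Jahn–Teller driving force.
[MnBr6]^3-: Each bromide is −1; balancing the −3 overall charge requires Mn(III). Manganese is a group-7 element; Mn(III) is therefore d⁴. Bromide is a weak-field ligand for a first-row metal, so the complex is high-spin. The t₂g³e_g¹ (high-spin) configuration has an unevenly filled e_g set; the Jahn–Teller theorem predicts a tetragonal distortion (typically axial elongation) to lift the degeneracy.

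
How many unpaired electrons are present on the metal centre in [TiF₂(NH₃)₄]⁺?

Ligand charges: each fluoride is −1; ammonia is neutral. With an overall charge of +1 the titanium centre must be in the +3 oxidation state.
Group 4 minus oxidation state 3 gives a d¹ configuration.
In an octahedral field the d¹ configuration is t₂g¹e_g⁰ (only one arrangement possible), giving 1 unpaired electron.

1 unpaired electron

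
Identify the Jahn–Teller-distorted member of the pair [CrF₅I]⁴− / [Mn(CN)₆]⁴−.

[CrF₅I]⁴−

[CrF₅I]⁴−: Summing ligand charges against the −4 overall charge gives an oxidation state of +2 for chromium. Cr sits in group 6, so the d-electron count is 6 − 2 = 4. Fluoride and iodide are weak-field ligands for a first-row metal, so the complex is high-spin. The t₂g³e_g¹ (high-spin) configuration has an unevenly filled e_g set; the Jahn–Teller theorem predicts a tetragonal distortion (typically axial elongation) to lift the degeneracy.
[Mn(CN)₆]⁴−: Ligand charges: each cyanide is −1. With an overall charge of −4 the manganese centre must be in the +2 oxidation state. Manganese is a group-7 element; Mn(II) is therefore d⁵. Cyanide is a strong-field ligand (high in the spectrochemical series) for a first-row metal, so the complex is low-spin. The d⁵ configuration leaves the e_g set evenly filled (or empty) — no strong Jahn–Teller driving force.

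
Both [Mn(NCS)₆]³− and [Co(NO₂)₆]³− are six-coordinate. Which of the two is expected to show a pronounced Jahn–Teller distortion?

[Mn(NCS)₆]³−

[Mn(NCS)₆]³−: Each isothiocyanate is −1; balancing the −3 overall charge requires Mn(III). Group 7 minus oxidation state 3 gives a d⁴ configuration. Isothiocyanate is a weak-field ligand for a first-row metal, so the complex is high-spin. The t₂g³e_g¹ (high-spin) configuration has an unevenly filled e_g set; the Jahn–Teller theorem predicts a tetragonal distortion (typically axial elongation) to lift the degeneracy.
[Co(NO₂)₆]³−: Each nitro (N-bound nitrite) is −1; balancing the −3 overall charge requires Co(III). Cobalt is a group-9 element; Co(III) is therefore d⁶. Co(III) has an exceptionally large octahedral splitting and is low-spin with essentially every ligand except fluoride. The d⁶ configuration leaves the e_g set evenly filled (or empty) — no strong Jahn–Teller driving force.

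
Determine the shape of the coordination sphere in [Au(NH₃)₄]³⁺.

Ammonia is neutral; balancing the +3 overall charge requires Au(III).
Au sits in group 11, so the d-electron count is 11 − 3 = 8.
Coordination number: 4.
A 5d d⁸ ion has a large crystal-field splitting; square planar leaves the high-energy d_{x²−y²} orbital empty and maximises CFSE.

square planar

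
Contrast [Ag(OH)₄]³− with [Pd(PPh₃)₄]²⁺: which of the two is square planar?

For [Ag(OH)₄]³−: Ligand charges: each hydroxide is −1. With an overall charge of −3 the silver centre must be in the +1 oxidation state. Silver is a group-11 element; Ag(I) is therefore d¹⁰. A d¹⁰ ion has no crystal-field stabilisation preference between square planar and tetrahedral, so four ligands adopt the sterically favoured tetrahedral geometry. → tetrahedral.
For [Pd(PPh₃)₄]²⁺: Summing ligand charges against the +2 overall charge gives an oxidation state of +2 for palladium. Group 10 minus oxidation state 2 gives a d⁸ configuration. A 4d d⁸ ion has a large crystal-field splitting; square planar leaves the high-energy d_{x²−y²} orbital empty and maximises CFSE. → square planar.

[Pd(PPh₃)₄]²⁺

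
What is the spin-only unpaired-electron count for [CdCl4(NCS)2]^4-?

0 unpaired electrons

Ligand charges: each chloride is −1; each isothiocyanate is −1. With an overall charge of −4 the cadmium centre must be in the +2 oxidation state.
Cd sits in group 12, so the d-electron count is 12 − 2 = 10.
In an octahedral field the d¹⁰ configuration is t₂g⁶e_g⁴, giving 0 unpaired electrons.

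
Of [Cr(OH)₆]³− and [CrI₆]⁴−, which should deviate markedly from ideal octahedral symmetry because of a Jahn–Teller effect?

[Cr(OH)₆]³−: Ligand charges: each hydroxide is −1. With an overall charge of −3 the chromium centre must be in the +3 oxidation state. Cr sits in group 6, so the d-electron count is 6 − 3 = 3. The d³ configuration leaves the e_g set evenly filled (or empty) — no strong Jahn–Teller driving force.
[CrI₆]⁴−: Each iodide is −1; balancing the −4 overall charge requires Cr(II). Cr sits in group 6, so the d-electron count is 6 − 2 = 4. Iodide is a weak-field ligand for a first-row metal, so the complex is high-spin. The t₂g³e_g¹ (high-spin) configuration has an unevenly filled e_g set; the Jahn–Teller theorem predicts a tetragonal distortion (typically axial elongation) to lift the degeneracy.

[CrI₆]⁴−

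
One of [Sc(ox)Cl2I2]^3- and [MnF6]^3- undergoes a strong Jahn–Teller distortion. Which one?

[Sc(ox)Cl2I2]^3-: Summing ligand charges against the −3 overall charge gives an oxidation state of +3 for scandium. Group 3 minus oxidation state 3 gives a d⁰ configuration. The d⁰ configuration leaves the e_g set evenly filled (or empty) — no strong Jahn–Teller driving force.
[MnF6]^3-: Ligand charges: each fluoride is −1. With an overall charge of −3 the manganese centre must be in the +3 oxidation state. Mn sits in group 7, so the d-electron count is 7 − 3 = 4. Fluoride is a weak-field ligand for a first-row metal, so the complex is high-spin. The t₂g³e_g¹ (high-spin) configuration has an unevenly filled e_g set; the Jahn–Teller theorem predicts a tetragonal distortion (typically axial elongation) to lift the degeneracy.

[MnF6]^3-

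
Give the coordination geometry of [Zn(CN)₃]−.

Ligand charges: each cyanide is −1. With an overall charge of −1 the zinc centre must be in the +2 oxidation state.
Zn sits in group 12, so the d-electron count is 12 − 2 = 10.
Coordination number: 3.
Three ligands around a d¹⁰ centre minimise repulsion in a trigonal-planar arrangement.

trigonal planar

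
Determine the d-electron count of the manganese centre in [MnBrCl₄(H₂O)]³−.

Summing ligand charges against the −3 overall charge gives an oxidation state of +2 for manganese.
Mn sits in group 7, so the d-electron count is 7 − 2 = 5.

d5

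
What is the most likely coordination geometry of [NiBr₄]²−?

Each bromide is −1; balancing the −2 overall charge requires Ni(II).
Group 10 minus oxidation state 2 gives a d⁸ configuration.
With 4 monodentate ligands the coordination number is 4.
Bromide is a weak-field ligand.
With weak-field ligands the CFSE gain from square planar is small, so a 3d d⁸ ion takes the sterically preferred tetrahedral geometry.

tetrahedral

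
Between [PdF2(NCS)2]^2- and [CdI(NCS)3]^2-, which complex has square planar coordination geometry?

For [PdF2(NCS)2]^2-: Each fluoride is −1; each isothiocyanate is −1; balancing the −2 overall charge requires Pd(II). Pd sits in group 10, so the d-electron count is 10 − 2 = 8. A 4d d⁸ ion has a large crystal-field splitting; square planar leaves the high-energy d_{x²−y²} orbital empty and maximises CFSE. → square planar.
For [CdI(NCS)3]^2-: Ligand charges: each iodide is −1; each isothiocyanate is −1. With an overall charge of −2 the cadmium centre must be in the +2 oxidation state. Group 12 minus oxidation state 2 gives a d¹⁰ configuration. A d¹⁰ ion has no crystal-field stabilisation preference between square planar and tetrahedral, so four ligands adopt the sterically favoured tetrahedral geometry. → tetrahedral.

[PdF2(NCS)2]^2-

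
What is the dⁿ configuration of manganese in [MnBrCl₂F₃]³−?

d4

Summing ligand charges against the −3 overall charge gives an oxidation state of +3 for manganese.
Group 7 minus oxidation state 3 gives a d⁴ configuration.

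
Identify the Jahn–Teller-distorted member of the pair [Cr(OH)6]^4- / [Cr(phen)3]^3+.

[Cr(OH)6]^4-: Ligand charges: each hydroxide is −1. With an overall charge of −4 the chromium centre must be in the +2 oxidation state. Chromium is a group-6 element; Cr(II) is therefore d⁴. Hydroxide is a weak-field ligand for a first-row metal, so the complex is high-spin. The t₂g³e_g¹ (high-spin) configuration has an unevenly filled e_g set; the Jahn–Teller theorem predicts a tetragonal distortion (typically axial elongation) to lift the degeneracy.
[Cr(phen)3]^3+: Summing ligand charges against the +3 overall charge gives an oxidation state of +3 for chromium. Group 6 minus oxidation state 3 gives a d³ configuration. The d³ configuration leaves the e_g set evenly filled (or empty) — no strong Jahn–Teller driving force.

[Cr(OH)6]^4-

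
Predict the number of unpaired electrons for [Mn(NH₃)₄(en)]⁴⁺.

Summing ligand charges against the +4 overall charge gives an oxidation state of +4 for manganese.
Group 7 minus oxidation state 4 gives a d³ configuration.
Counting donor atoms: 4×ammonia (monodentate) → 4 donors; 1×ethylenediamine (bidentate) → 2 donors. Coordination number = 6.
In an octahedral field the d³ configuration is t₂g³e_g⁰ (only one arrangement possible), giving 3 unpaired electrons.

3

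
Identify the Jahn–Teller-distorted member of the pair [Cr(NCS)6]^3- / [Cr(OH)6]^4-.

[Cr(NCS)6]^3-: Summing ligand charges against the −3 overall charge gives an oxidation state of +3 for chromium. Group 6 minus oxidation state 3 gives a d³ configuration. The d³ configuration leaves the e_g set evenly filled (or empty) — no strong Jahn–Teller driving force.
[Cr(OH)6]^4-: Summing ligand charges against the −4 overall charge gives an oxidation state of +2 for chromium. Group 6 minus oxidation state 2 gives a d⁴ configuration. Hydroxide is a weak-field ligand for a first-row metal, so the complex is high-spin. The t₂g³e_g¹ (high-spin) configuration has an unevenly filled e_g set; the Jahn–Teller theorem predicts a tetragonal distortion (typically axial elongation) to lift the degeneracy.

[Cr(OH)6]^4-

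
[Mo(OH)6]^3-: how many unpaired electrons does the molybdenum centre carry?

3 unpaired electrons

Ligand charges: each hydroxide is −1. With an overall charge of −3 the molybdenum centre must be in the +3 oxidation state.
Mo sits in group 6, so the d-electron count is 6 − 3 = 3.
In an octahedral field the d³ configuration is t₂g³e_g⁰ (only one arrangement possible), giving 3 unpaired electrons.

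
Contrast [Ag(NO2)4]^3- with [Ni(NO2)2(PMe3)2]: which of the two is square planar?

[Ni(NO2)2(PMe3)2]

For [Ag(NO2)4]^3-: Each nitro (N-bound nitrite) is −1; balancing the −3 overall charge requires Ag(I). Silver is a group-11 element; Ag(I) is therefore d¹⁰. A d¹⁰ ion has no crystal-field stabilisation preference between square planar and tetrahedral, so four ligands adopt the sterically favoured tetrahedral geometry. → tetrahedral.
For [Ni(NO2)2(PMe3)2]: Each nitro (N-bound nitrite) is −1; trimethylphosphine is neutral; balancing the 0 overall charge requires Ni(II). Group 10 minus oxidation state 2 gives a d⁸ configuration. Nitro (N-bound nitrite) and trimethylphosphine are strong-field ligands (high in the spectrochemical series). A 3d d⁸ ion with strong-field ligands gains enough CFSE to favour square planar over tetrahedral. → square planar.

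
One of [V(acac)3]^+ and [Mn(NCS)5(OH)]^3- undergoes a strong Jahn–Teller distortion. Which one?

[V(acac)3]^+: Ligand charges: each acetylacetonate is −1. With an overall charge of +1 the vanadium centre must be in the +4 oxidation state. Vanadium is a group-5 element; V(IV) is therefore d¹. The d¹ configuration leaves the e_g set evenly filled (or empty) — no strong Jahn–Teller driving force.
[Mn(NCS)5(OH)]^3-: Each isothiocyanate is −1; each hydroxide is −1; balancing the −3 overall charge requires Mn(III). Mn sits in group 7, so the d-electron count is 7 − 3 = 4. Hydroxide and isothiocyanate are weak-field ligands for a first-row metal, so the complex is high-spin. The t₂g³e_g¹ (high-spin) configuration has an unevenly filled e_g set; the Jahn–Teller theorem predicts a tetragonal distortion (typically axial elongation) to lift the degeneracy.

[Mn(NCS)5(OH)]^3-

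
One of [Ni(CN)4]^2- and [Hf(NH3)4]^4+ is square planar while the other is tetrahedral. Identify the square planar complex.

[Ni(CN)4]^2-

For [Ni(CN)4]^2-: Each cyanide is −1; balancing the −2 overall charge requires Ni(II). Nickel is a group-10 element; Ni(II) is therefore d⁸. Cyanide is a strong-field ligand (high in the spectrochemical series). A 3d d⁸ ion with strong-field ligands gains enough CFSE to favour square planar over tetrahedral. → square planar.
For [Hf(NH3)4]^4+: Ligand charges: ammonia is neutral. With an overall charge of +4 the hafnium centre must be in the +4 oxidation state. Hafnium is a group-4 element; Hf(IV) is therefore d⁰. A d⁰ ion has no crystal-field stabilisation preference between square planar and tetrahedral, so four ligands adopt the sterically favoured tetrahedral geometry. → tetrahedral.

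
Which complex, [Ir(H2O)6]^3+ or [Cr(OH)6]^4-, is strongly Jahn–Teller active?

[Cr(OH)6]^4-

[Ir(H2O)6]^3+: Ligand charges: water is neutral. With an overall charge of +3 the iridium centre must be in the +3 oxidation state. Group 9 minus oxidation state 3 gives a d⁶ configuration. A 5d ion has a large Δₒ and is invariably low-spin. The d⁶ configuration leaves the e_g set evenly filled (or empty) — no strong Jahn–Teller driving force.
[Cr(OH)6]^4-: Summing ligand charges against the −4 overall charge gives an oxidation state of +2 for chromium. Group 6 minus oxidation state 2 gives a d⁴ configuration. Hydroxide is a weak-field ligand for a first-row metal, so the complex is high-spin. The t₂g³e_g¹ (high-spin) configuration has an unevenly filled e_g set; the Jahn–Teller theorem predicts a tetragonal distortion (typically axial elongation) to lift the degeneracy.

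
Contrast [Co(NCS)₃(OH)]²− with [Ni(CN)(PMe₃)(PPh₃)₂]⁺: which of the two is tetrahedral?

For [Co(NCS)₃(OH)]²−: Summing ligand charges against the −2 overall charge gives an oxidation state of +2 for cobalt. Group 9 minus oxidation state 2 gives a d⁷ configuration. For a high-spin 3d d⁷ ion with weak-field ligands the small Δₜ gives little square-planar CFSE advantage, so four ligands adopt the sterically favoured tetrahedral geometry. → tetrahedral.
For [Ni(CN)(PMe₃)(PPh₃)₂]⁺: Ligand charges: each cyanide is −1; trimethylphosphine is neutral; triphenylphosphine is neutral. With an overall charge of +1 the nickel centre must be in the +2 oxidation state. Ni sits in group 10, so the d-electron count is 10 − 2 = 8. Cyanide, trimethylphosphine, and triphenylphosphine are strong-field ligands (high in the spectrochemical series). A 3d d⁸ ion with strong-field ligands gains enough CFSE to favour square planar over tetrahedral. → square planar.

[Co(NCS)₃(OH)]²−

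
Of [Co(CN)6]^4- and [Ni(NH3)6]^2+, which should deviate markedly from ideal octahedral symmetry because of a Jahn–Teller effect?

[Co(CN)6]^4-: Each cyanide is −1; balancing the −4 overall charge requires Co(II). Cobalt is a group-9 element; Co(II) is therefore d⁷. Cyanide is a strong-field ligand (high in the spectrochemical series) for a first-row metal, so the complex is low-spin. The t₂g⁶e_g¹ (low-spin) configuration has an unevenly filled e_g set; the Jahn–Teller theorem predicts a tetragonal distortion (typically axial elongation) to lift the degeneracy.
[Ni(NH3)6]^2+: Ligand charges: ammonia is neutral. With an overall charge of +2 the nickel centre must be in the +2 oxidation state. Nickel is a group-10 element; Ni(II) is therefore d⁸. The d⁸ configuration leaves the e_g set evenly filled (or empty) — no strong Jahn–Teller driving force.

[Co(CN)6]^4-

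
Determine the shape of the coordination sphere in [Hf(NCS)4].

tetrahedral

Ligand charges: each isothiocyanate is −1. With an overall charge of 0 the hafnium centre must be in the +4 oxidation state.
Hafnium is a group-4 element; Hf(IV) is therefore d⁰.
With 4 monodentate ligands the coordination number is 4.
A d⁰ ion has no crystal-field stabilisation preference between square planar and tetrahedral, so four ligands adopt the sterically favoured tetrahedral geometry.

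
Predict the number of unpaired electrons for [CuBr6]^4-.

1

Ligand charges: each bromide is −1. With an overall charge of −4 the copper centre must be in the +2 oxidation state.
Cu sits in group 11, so the d-electron count is 11 − 2 = 9.
In an octahedral field the d⁹ configuration is t₂g⁶e_g³ (only one arrangement possible), giving 1 unpaired electron.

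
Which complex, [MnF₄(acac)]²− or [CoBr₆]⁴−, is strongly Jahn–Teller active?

[MnF₄(acac)]²−: Each fluoride is −1; each acetylacetonate is −1; balancing the −2 overall charge requires Mn(III). Group 7 minus oxidation state 3 gives a d⁴ configuration. Acetylacetonate and fluoride are weak-field ligands for a first-row metal, so the complex is high-spin. The t₂g³e_g¹ (high-spin) configuration has an unevenly filled e_g set; the Jahn–Teller theorem predicts a tetragonal distortion (typically axial elongation) to lift the degeneracy.
[CoBr₆]⁴−: Ligand charges: each bromide is −1. With an overall charge of −4 the cobalt centre must be in the +2 oxidation state. Cobalt is a group-9 element; Co(II) is therefore d⁷. Bromide is a weak-field ligand for a first-row metal, so the complex is high-spin. The d⁷ configuration leaves the e_g set evenly filled (or empty) — no strong Jahn–Teller driving force.

[MnF₄(acac)]²−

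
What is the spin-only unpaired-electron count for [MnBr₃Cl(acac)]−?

Ligand charges: each bromide is −1; each chloride is −1; each acetylacetonate is −1. With an overall charge of −1 the manganese centre must be in the +4 oxidation state.
Mn sits in group 7, so the d-electron count is 7 − 4 = 3.
Counting donor atoms: 3×bromide (monodentate) → 3 donors; 1×chloride (monodentate) → 1 donor; 1×acetylacetonate (bidentate) → 2 donors. Coordination number = 6.
In an octahedral field the d³ configuration is t₂g³e_g⁰ (only one arrangement possible), giving 3 unpaired electrons.

3 unpaired electrons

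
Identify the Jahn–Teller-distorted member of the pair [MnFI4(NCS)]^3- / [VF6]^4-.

[MnFI4(NCS)]^3-

[MnFI4(NCS)]^3-: Ligand charges: each fluoride is −1; each iodide is −1; each isothiocyanate is −1. With an overall charge of −3 the manganese centre must be in the +3 oxidation state. Group 7 minus oxidation state 3 gives a d⁴ configuration. Fluoride, iodide, and isothiocyanate are weak-field ligands for a first-row metal, so the complex is high-spin. The t₂g³e_g¹ (high-spin) configuration has an unevenly filled e_g set; the Jahn–Teller theorem predicts a tetragonal distortion (typically axial elongation) to lift the degeneracy.
[VF6]^4-: Ligand charges: each fluoride is −1. With an overall charge of −4 the vanadium centre must be in the +2 oxidation state. Vanadium is a group-5 element; V(II) is therefore d³. The d³ configuration leaves the e_g set evenly filled (or empty) — no strong Jahn–Teller driving force.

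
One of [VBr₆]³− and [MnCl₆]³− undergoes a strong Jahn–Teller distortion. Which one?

[MnCl₆]³−

[VBr₆]³−: Ligand charges: each bromide is −1. With an overall charge of −3 the vanadium centre must be in the +3 oxidation state. Vanadium is a group-5 element; V(III) is therefore d². The d² configuration leaves the e_g set evenly filled (or empty) — no strong Jahn–Teller driving force.
[MnCl₆]³−: Each chloride is −1; balancing the −3 overall charge requires Mn(III). Mn sits in group 7, so the d-electron count is 7 − 3 = 4. Chloride is a weak-field ligand for a first-row metal, so the complex is high-spin. The t₂g³e_g¹ (high-spin) configuration has an unevenly filled e_g set; the Jahn–Teller theorem predicts a tetragonal distortion (typically axial elongation) to lift the degeneracy.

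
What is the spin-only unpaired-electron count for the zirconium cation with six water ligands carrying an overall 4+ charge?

Ligand charges: water is neutral. With an overall charge of +4 the zirconium centre must be in the +4 oxidation state.
Zirconium is a group-4 element; Zr(IV) is therefore d⁰.
In an octahedral field the d⁰ configuration is t₂g⁰e_g⁰, giving 0 unpaired electrons.

0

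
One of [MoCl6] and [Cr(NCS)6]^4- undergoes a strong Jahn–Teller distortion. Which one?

[MoCl6]: Ligand charges: each chloride is −1. With an overall charge of 0 the molybdenum centre must be in the +6 oxidation state. Molybdenum is a group-6 element; Mo(VI) is therefore d⁰. The d⁰ configuration leaves the e_g set evenly filled (or empty) — no strong Jahn–Teller driving force.
[Cr(NCS)6]^4-: Summing ligand charges against the −4 overall charge gives an oxidation state of +2 for chromium. Chromium is a group-6 element; Cr(II) is therefore d⁴. Isothiocyanate is a weak-field ligand for a first-row metal, so the complex is high-spin. The t₂g³e_g¹ (high-spin) configuration has an unevenly filled e_g set; the Jahn–Teller theorem predicts a tetragonal distortion (typically axial elongation) to lift the degeneracy.

[Cr(NCS)6]^4-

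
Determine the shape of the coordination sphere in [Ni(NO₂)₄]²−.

Each nitro (N-bound nitrite) is −1; balancing the −2 overall charge requires Ni(II).
Group 10 minus oxidation state 2 gives a d⁸ configuration.
With 4 monodentate ligands the coordination number is 4.
Nitro (N-bound nitrite) is a strong-field ligand (high in the spectrochemical series).
A 3d d⁸ ion with strong-field ligands gains enough CFSE to favour square planar over tetrahedral.

square planar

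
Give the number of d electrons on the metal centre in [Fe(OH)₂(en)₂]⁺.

d⁵

Ligand charges: each hydroxide is −1; ethylenediamine is neutral. With an overall charge of +1 the iron centre must be in the +3 oxidation state.
Fe sits in group 8, so the d-electron count is 8 − 3 = 5.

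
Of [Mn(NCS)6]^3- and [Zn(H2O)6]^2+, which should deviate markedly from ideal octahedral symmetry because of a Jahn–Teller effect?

[Mn(NCS)6]^3-: Summing ligand charges against the −3 overall charge gives an oxidation state of +3 for manganese. Mn sits in group 7, so the d-electron count is 7 − 3 = 4. Isothiocyanate is a weak-field ligand for a first-row metal, so the complex is high-spin. The t₂g³e_g¹ (high-spin) configuration has an unevenly filled e_g set; the Jahn–Teller theorem predicts a tetragonal distortion (typically axial elongation) to lift the degeneracy.
[Zn(H2O)6]^2+: Water is neutral; balancing the +2 overall charge requires Zn(II). Zinc is a group-12 element; Zn(II) is therefore d¹⁰. The d¹⁰ configuration leaves the e_g set evenly filled (or empty) — no strong Jahn–Teller driving force.

[Mn(NCS)6]^3-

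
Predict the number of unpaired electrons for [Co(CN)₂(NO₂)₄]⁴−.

Ligand charges: each cyanide is −1; each nitro (N-bound nitrite) is −1. With an overall charge of −4 the cobalt centre must be in the +2 oxidation state.
Co sits in group 9, so the d-electron count is 9 − 2 = 7.
The spin state decides the count: Cyanide and nitro (N-bound nitrite) are strong-field ligands (high in the spectrochemical series) for a first-row metal, so the complex is low-spin.
An octahedral low-spin d⁷ ion is t₂g⁶e_g¹, giving 1 unpaired electron.

1 unpaired electron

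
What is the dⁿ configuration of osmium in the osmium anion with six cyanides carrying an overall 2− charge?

Summing ligand charges against the −2 overall charge gives an oxidation state of +4 for osmium.
Os sits in group 8, so the d-electron count is 8 − 4 = 4.

d4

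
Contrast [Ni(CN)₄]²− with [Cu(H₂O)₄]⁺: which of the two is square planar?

For [Ni(CN)₄]²−: Summing ligand charges against the −2 overall charge gives an oxidation state of +2 for nickel. Nickel is a group-10 element; Ni(II) is therefore d⁸. Cyanide is a strong-field ligand (high in the spectrochemical series). A 3d d⁸ ion with strong-field ligands gains enough CFSE to favour square planar over tetrahedral. → square planar.
For [Cu(H₂O)₄]⁺: Water is neutral; balancing the +1 overall charge requires Cu(I). Cu sits in group 11, so the d-electron count is 11 − 1 = 10. A d¹⁰ ion has no crystal-field stabilisation preference between square planar and tetrahedral, so four ligands adopt the sterically favoured tetrahedral geometry. → tetrahedral.

[Ni(CN)₄]²−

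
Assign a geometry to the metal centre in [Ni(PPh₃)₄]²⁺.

Ligand charges: triphenylphosphine is neutral. With an overall charge of +2 the nickel centre must be in the +2 oxidation state.
Group 10 minus oxidation state 2 gives a d⁸ configuration.
With 4 monodentate ligands the coordination number is 4.
Triphenylphosphine is a strong-field ligand (high in the spectrochemical series).
A 3d d⁸ ion with strong-field ligands gains enough CFSE to favour square planar over tetrahedral.

square planar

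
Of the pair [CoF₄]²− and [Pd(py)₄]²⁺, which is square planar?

[Pd(py)₄]²⁺

For [CoF₄]²−: Ligand charges: each fluoride is −1. With an overall charge of −2 the cobalt centre must be in the +2 oxidation state. Group 9 minus oxidation state 2 gives a d⁷ configuration. For a high-spin 3d d⁷ ion with weak-field ligands the small Δₜ gives little square-planar CFSE advantage, so four ligands adopt the sterically favoured tetrahedral geometry. → tetrahedral.
For [Pd(py)₄]²⁺: Pyridine is neutral; balancing the +2 overall charge requires Pd(II). Palladium is a group-10 element; Pd(II) is therefore d⁸. A 4d d⁸ ion has a large crystal-field splitting; square planar leaves the high-energy d_{x²−y²} orbital empty and maximises CFSE. → square planar.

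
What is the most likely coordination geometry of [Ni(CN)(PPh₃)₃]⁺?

Each cyanide is −1; triphenylphosphine is neutral; balancing the +1 overall charge requires Ni(II).
Group 10 minus oxidation state 2 gives a d⁸ configuration.
With 4 monodentate ligands the coordination number is 4.
Cyanide and triphenylphosphine are strong-field ligands (high in the spectrochemical series).
A 3d d⁸ ion with strong-field ligands gains enough CFSE to favour square planar over tetrahedral.

square planar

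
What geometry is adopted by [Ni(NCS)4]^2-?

tetrahedral

Ligand charges: each isothiocyanate is −1. With an overall charge of −2 the nickel centre must be in the +2 oxidation state.
Nickel is a group-10 element; Ni(II) is therefore d⁸.
With 4 monodentate ligands the coordination number is 4.
Isothiocyanate is a weak-field ligand.
With weak-field ligands the CFSE gain from square planar is small, so a 3d d⁸ ion takes the sterically preferred tetrahedral geometry.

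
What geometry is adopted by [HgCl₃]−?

trigonal planar

Each chloride is −1; balancing the −1 overall charge requires Hg(II).
Group 12 minus oxidation state 2 gives a d¹⁰ configuration.
Coordination number: 3.
Three ligands around a d¹⁰ centre minimise repulsion in a trigonal-planar arrangement.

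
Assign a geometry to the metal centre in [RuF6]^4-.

octahedral

Ligand charges: each fluoride is −1. With an overall charge of −4 the ruthenium centre must be in the +2 oxidation state.
Ru sits in group 8, so the d-electron count is 8 − 2 = 6.
With 6 monodentate ligands the coordination number is 6.
Six donors around a single metal centre give an octahedral coordination sphere.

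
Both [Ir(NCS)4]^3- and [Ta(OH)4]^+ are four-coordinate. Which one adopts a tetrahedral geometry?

For [Ir(NCS)4]^3-: Ligand charges: each isothiocyanate is −1. With an overall charge of −3 the iridium centre must be in the +1 oxidation state. Group 9 minus oxidation state 1 gives a d⁸ configuration. A 5d d⁸ ion has a large crystal-field splitting; square planar leaves the high-energy d_{x²−y²} orbital empty and maximises CFSE. → square planar.
For [Ta(OH)4]^+: Ligand charges: each hydroxide is −1. With an overall charge of +1 the tantalum centre must be in the +5 oxidation state. Tantalum is a group-5 element; Ta(V) is therefore d⁰. A d⁰ ion has no crystal-field stabilisation preference between square planar and tetrahedral, so four ligands adopt the sterically favoured tetrahedral geometry. → tetrahedral.

[Ta(OH)4]^+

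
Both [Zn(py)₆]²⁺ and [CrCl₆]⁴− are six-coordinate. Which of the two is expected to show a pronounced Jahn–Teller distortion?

[CrCl₆]⁴−

[Zn(py)₆]²⁺: Ligand charges: pyridine is neutral. With an overall charge of +2 the zinc centre must be in the +2 oxidation state. Zn sits in group 12, so the d-electron count is 12 − 2 = 10. The d¹⁰ configuration leaves the e_g set evenly filled (or empty) — no strong Jahn–Teller driving force.
[CrCl₆]⁴−: Summing ligand charges against the −4 overall charge gives an oxidation state of +2 for chromium. Cr sits in group 6, so the d-electron count is 6 − 2 = 4. Chloride is a weak-field ligand for a first-row metal, so the complex is high-spin. The t₂g³e_g¹ (high-spin) configuration has an unevenly filled e_g set; the Jahn–Teller theorem predicts a tetragonal distortion (typically axial elongation) to lift the degeneracy.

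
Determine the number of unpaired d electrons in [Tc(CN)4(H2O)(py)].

Each cyanide is −1; water is neutral; pyridine is neutral; balancing the 0 overall charge requires Tc(IV).
Technetium is a group-7 element; Tc(IV) is therefore d³.
In an octahedral field the d³ configuration is t₂g³e_g⁰ (only one arrangement possible), giving 3 unpaired electrons.

3 unpaired electrons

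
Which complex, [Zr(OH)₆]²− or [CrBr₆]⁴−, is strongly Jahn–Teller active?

[CrBr₆]⁴−

[Zr(OH)₆]²−: Each hydroxide is −1; balancing the −2 overall charge requires Zr(IV). Zirconium is a group-4 element; Zr(IV) is therefore d⁰. The d⁰ configuration leaves the e_g set evenly filled (or empty) — no strong Jahn–Teller driving force.
[CrBr₆]⁴−: Ligand charges: each bromide is −1. With an overall charge of −4 the chromium centre must be in the +2 oxidation state. Chromium is a group-6 element; Cr(II) is therefore d⁴. Bromide is a weak-field ligand for a first-row metal, so the complex is high-spin. The t₂g³e_g¹ (high-spin) configuration has an unevenly filled e_g set; the Jahn–Teller theorem predicts a tetragonal distortion (typically axial elongation) to lift the degeneracy.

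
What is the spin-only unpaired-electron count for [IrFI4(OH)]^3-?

Ligand charges: each fluoride is −1; each iodide is −1; each hydroxide is −1. With an overall charge of −3 the iridium centre must be in the +3 oxidation state.
Ir sits in group 9, so the d-electron count is 9 − 3 = 6.
The spin state decides the count: a 5d ion has a large Δₒ and is invariably low-spin.
An octahedral low-spin d⁶ ion is t₂g⁶e_g⁰, giving 0 unpaired electrons.

0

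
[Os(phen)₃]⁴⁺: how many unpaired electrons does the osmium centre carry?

Ligand charges: 1,10-phenanthroline is neutral. With an overall charge of +4 the osmium centre must be in the +4 oxidation state.
Osmium is a group-8 element; Os(IV) is therefore d⁴.
Counting donor atoms: 3×1,10-phenanthroline (bidentate) → 6 donors. Coordination number = 6.
The spin state decides the count: a 5d ion has a large Δₒ and is invariably low-spin.
An octahedral low-spin d⁴ ion is t₂g⁴e_g⁰, giving 2 unpaired electrons.

2 unpaired electrons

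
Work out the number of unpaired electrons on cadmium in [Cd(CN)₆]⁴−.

0

Ligand charges: each cyanide is −1. With an overall charge of −4 the cadmium centre must be in the +2 oxidation state.
Cd sits in group 12, so the d-electron count is 12 − 2 = 10.
In an octahedral field the d¹⁰ configuration is t₂g⁶e_g⁴, giving 0 unpaired electrons.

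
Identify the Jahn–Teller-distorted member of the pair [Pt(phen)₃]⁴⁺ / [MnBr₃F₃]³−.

[MnBr₃F₃]³−

[Pt(phen)₃]⁴⁺: Summing ligand charges against the +4 overall charge gives an oxidation state of +4 for platinum. Pt sits in group 10, so the d-electron count is 10 − 4 = 6. A 5d ion has a large Δₒ and is invariably low-spin. The d⁶ configuration leaves the e_g set evenly filled (or empty) — no strong Jahn–Teller driving force.
[MnBr₃F₃]³−: Each bromide is −1; each fluoride is −1; balancing the −3 overall charge requires Mn(III). Mn sits in group 7, so the d-electron count is 7 − 3 = 4. Bromide and fluoride are weak-field ligands for a first-row metal, so the complex is high-spin. The t₂g³e_g¹ (high-spin) configuration has an unevenly filled e_g set; the Jahn–Teller theorem predicts a tetragonal distortion (typically axial elongation) to lift the degeneracy.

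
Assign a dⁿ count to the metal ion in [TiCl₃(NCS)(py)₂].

Each chloride is −1; each isothiocyanate is −1; pyridine is neutral; balancing the 0 overall charge requires Ti(IV).
Titanium is a group-4 element; Ti(IV) is therefore d⁰.

d0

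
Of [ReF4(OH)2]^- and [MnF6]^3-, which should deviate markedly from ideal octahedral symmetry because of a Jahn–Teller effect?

[ReF4(OH)2]^-: Ligand charges: each fluoride is −1; each hydroxide is −1. With an overall charge of −1 the rhenium centre must be in the +5 oxidation state. Re sits in group 7, so the d-electron count is 7 − 5 = 2. The d² configuration leaves the e_g set evenly filled (or empty) — no strong Jahn–Teller driving force.
[MnF6]^3-: Ligand charges: each fluoride is −1. With an overall charge of −3 the manganese centre must be in the +3 oxidation state. Manganese is a group-7 element; Mn(III) is therefore d⁴. Fluoride is a weak-field ligand for a first-row metal, so the complex is high-spin. The t₂g³e_g¹ (high-spin) configuration has an unevenly filled e_g set; the Jahn–Teller theorem predicts a tetragonal distortion (typically axial elongation) to lift the degeneracy.

[MnF6]^3-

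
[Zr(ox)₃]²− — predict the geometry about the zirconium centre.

Ligand charges: each oxalate is −2. With an overall charge of −2 the zirconium centre must be in the +4 oxidation state.
Group 4 minus oxidation state 4 gives a d⁰ configuration.
Counting donor atoms: 3×oxalate (bidentate) → 6 donors. Coordination number = 6.
Six donors around a single metal centre give an octahedral coordination sphere.

octahedral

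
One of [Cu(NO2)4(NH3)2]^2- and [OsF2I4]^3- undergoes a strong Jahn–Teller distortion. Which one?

[Cu(NO2)4(NH3)2]^2-

[Cu(NO2)4(NH3)2]^2-: Each nitro (N-bound nitrite) is −1; ammonia is neutral; balancing the −2 overall charge requires Cu(II). Group 11 minus oxidation state 2 gives a d⁹ configuration. The t₂g⁶e_g³ configuration has an unevenly filled e_g set; the Jahn–Teller theorem predicts a tetragonal distortion (typically axial elongation) to lift the degeneracy.
[OsF2I4]^3-: Ligand charges: each fluoride is −1; each iodide is −1. With an overall charge of −3 the osmium centre must be in the +3 oxidation state. Os sits in group 8, so the d-electron count is 8 − 3 = 5. A 5d ion has a large Δₒ and is invariably low-spin. The d⁵ configuration leaves the e_g set evenly filled (or empty) — no strong Jahn–Teller driving force.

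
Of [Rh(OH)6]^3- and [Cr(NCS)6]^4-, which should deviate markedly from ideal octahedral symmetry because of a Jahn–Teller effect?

[Cr(NCS)6]^4-

[Rh(OH)6]^3-: Each hydroxide is −1; balancing the −3 overall charge requires Rh(III). Rh sits in group 9, so the d-electron count is 9 − 3 = 6. A 4d ion has a large Δₒ and is invariably low-spin. The d⁶ configuration leaves the e_g set evenly filled (or empty) — no strong Jahn–Teller driving force.
[Cr(NCS)6]^4-: Each isothiocyanate is −1; balancing the −4 overall charge requires Cr(II). Cr sits in group 6, so the d-electron count is 6 − 2 = 4. Isothiocyanate is a weak-field ligand for a first-row metal, so the complex is high-spin. The t₂g³e_g¹ (high-spin) configuration has an unevenly filled e_g set; the Jahn–Teller theorem predicts a tetragonal distortion (typically axial elongation) to lift the degeneracy.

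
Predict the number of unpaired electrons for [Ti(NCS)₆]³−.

1 unpaired electron

Summing ligand charges against the −3 overall charge gives an oxidation state of +3 for titanium.
Group 4 minus oxidation state 3 gives a d¹ configuration.
In an octahedral field the d¹ configuration is t₂g¹e_g⁰ (only one arrangement possible), giving 1 unpaired electron.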